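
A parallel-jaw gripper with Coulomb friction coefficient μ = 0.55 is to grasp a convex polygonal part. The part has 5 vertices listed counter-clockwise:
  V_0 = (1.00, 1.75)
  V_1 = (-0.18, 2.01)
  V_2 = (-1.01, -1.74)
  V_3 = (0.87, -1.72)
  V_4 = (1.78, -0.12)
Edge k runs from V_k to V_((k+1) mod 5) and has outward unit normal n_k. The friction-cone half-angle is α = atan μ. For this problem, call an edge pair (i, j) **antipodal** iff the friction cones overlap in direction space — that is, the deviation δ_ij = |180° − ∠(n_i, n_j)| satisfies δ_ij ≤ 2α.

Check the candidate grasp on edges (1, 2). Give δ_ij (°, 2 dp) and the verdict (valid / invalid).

δ = 76.91°, invalid

α = atan 0.55 = 28.81°;  2α = 57.62°
edge 1: e_1 = (-0.83, -3.75);  n_1 = (-0.9764, +0.2161)
edge 2: e_2 = (+1.88, +0.02);  n_2 = (+0.0106, -0.9999)
∠(n_1, n_2) = 103.09°
δ = |180° − 103.09°| = 76.91°
76.91° > 2α = 57.62°  →  invalid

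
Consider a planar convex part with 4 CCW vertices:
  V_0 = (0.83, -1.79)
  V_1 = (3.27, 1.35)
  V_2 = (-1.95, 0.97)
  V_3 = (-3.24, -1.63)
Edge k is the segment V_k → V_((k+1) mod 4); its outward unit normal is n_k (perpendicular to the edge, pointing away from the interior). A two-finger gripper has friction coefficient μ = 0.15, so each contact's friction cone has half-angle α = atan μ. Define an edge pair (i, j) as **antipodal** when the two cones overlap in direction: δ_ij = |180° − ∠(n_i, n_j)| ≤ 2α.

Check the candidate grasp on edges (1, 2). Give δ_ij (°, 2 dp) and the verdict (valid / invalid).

α = atan 0.15 = 8.53°;  2α = 17.06°
edge 1: e_1 = (-5.22, -0.38);  n_1 = (-0.0726, +0.9974)
edge 2: e_2 = (-1.29, -2.60);  n_2 = (-0.8958, +0.4445)
∠(n_1, n_2) = 59.45°
δ = |180° − 59.45°| = 120.55°
120.55° > 2α = 17.06°  →  invalid

δ = 120.55°, invalid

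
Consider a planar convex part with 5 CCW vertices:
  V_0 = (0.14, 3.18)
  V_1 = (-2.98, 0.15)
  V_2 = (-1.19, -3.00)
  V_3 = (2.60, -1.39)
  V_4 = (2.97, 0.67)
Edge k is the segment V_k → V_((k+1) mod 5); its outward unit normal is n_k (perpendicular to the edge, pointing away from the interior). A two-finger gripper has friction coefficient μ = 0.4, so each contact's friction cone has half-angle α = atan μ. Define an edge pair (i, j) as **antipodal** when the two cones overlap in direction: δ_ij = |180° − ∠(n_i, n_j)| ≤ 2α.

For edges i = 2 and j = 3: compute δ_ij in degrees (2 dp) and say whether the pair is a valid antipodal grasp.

δ = 123.20°, invalid

α = atan 0.4 = 21.80°;  2α = 43.60°
edge 2: e_2 = (+3.79, +1.61);  n_2 = (+0.3910, -0.9204)
edge 3: e_3 = (+0.37, +2.06);  n_3 = (+0.9842, -0.1768)
∠(n_2, n_3) = 56.80°
δ = |180° − 56.80°| = 123.20°
123.20° > 2α = 43.60°  →  invalid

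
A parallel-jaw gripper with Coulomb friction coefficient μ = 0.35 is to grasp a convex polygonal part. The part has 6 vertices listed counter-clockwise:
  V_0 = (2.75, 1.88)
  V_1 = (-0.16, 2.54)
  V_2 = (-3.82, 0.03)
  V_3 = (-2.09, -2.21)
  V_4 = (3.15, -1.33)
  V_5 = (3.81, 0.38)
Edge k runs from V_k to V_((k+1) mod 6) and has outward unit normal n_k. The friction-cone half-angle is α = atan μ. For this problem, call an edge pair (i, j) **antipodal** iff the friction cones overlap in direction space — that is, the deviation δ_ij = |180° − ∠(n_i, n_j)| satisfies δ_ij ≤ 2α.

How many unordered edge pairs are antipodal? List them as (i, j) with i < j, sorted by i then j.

α = atan 0.35 = 19.29°;  2α = 38.58°
n_0 = (+0.2212, +0.9752)
n_1 = (-0.5656, +0.8247)
n_2 = (-0.7914, -0.6112)
n_3 = (+0.1656, -0.9862)
n_4 = (+0.9329, -0.3601)
n_5 = (+0.8167, +0.5771)
  (0,1): δ = 132.78°  ·
  (0,2): δ = 39.54°  ·
  (0,3): δ = 22.31°  ✓
  (0,4): δ = 81.67°  ·
  (0,5): δ = 138.03°  ·
  (1,2): δ = 86.76°  ·
  (1,3): δ = 24.91°  ✓
  (1,4): δ = 34.45°  ✓
  (1,5): δ = 90.81°  ·
  (2,3): δ = 118.15°  ·
  (2,4): δ = 58.78°  ·
  (2,5): δ = 2.43°  ✓
  (3,4): δ = 120.64°  ·
  (3,5): δ = 64.29°  ·
  (4,5): δ = 123.65°  ·
antipodal pairs: 4

count = 4; pairs: (0,3), (1,3), (1,4), (2,5)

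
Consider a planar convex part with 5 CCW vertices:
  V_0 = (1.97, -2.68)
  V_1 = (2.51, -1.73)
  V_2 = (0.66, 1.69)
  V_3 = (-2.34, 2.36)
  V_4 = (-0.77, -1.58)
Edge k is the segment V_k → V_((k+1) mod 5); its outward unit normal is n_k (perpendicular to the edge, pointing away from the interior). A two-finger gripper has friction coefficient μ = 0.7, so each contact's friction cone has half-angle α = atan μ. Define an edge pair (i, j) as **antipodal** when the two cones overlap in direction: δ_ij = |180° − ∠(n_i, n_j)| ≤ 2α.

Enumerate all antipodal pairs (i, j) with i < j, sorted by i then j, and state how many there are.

α = atan 0.7 = 34.99°;  2α = 69.98°
n_0 = (+0.8694, -0.4942)
n_1 = (+0.8796, +0.4758)
n_2 = (+0.2180, +0.9760)
n_3 = (-0.9290, -0.3702)
n_4 = (-0.3726, -0.9280)
  (0,1): δ = 121.97°  ·
  (0,2): δ = 72.97°  ·
  (0,3): δ = 51.34°  ✓
  (0,4): δ = 97.74°  ·
  (1,2): δ = 131.00°  ·
  (1,3): δ = 6.68°  ✓
  (1,4): δ = 39.72°  ✓
  (2,3): δ = 55.68°  ✓
  (2,4): δ = 9.28°  ✓
  (3,4): δ = 133.60°  ·
antipodal pairs: 5

count = 5; pairs: (0,3), (1,3), (1,4), (2,3), (2,4)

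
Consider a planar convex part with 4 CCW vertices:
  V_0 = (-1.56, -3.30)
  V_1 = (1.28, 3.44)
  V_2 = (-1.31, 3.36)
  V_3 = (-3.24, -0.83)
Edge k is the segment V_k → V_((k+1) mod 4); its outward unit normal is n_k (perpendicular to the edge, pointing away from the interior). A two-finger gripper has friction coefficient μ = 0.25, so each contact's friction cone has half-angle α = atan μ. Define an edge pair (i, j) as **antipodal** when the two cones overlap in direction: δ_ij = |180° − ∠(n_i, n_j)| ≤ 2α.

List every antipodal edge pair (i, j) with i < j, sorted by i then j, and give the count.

count = 1; pairs: (0,2)

α = atan 0.25 = 14.04°;  2α = 28.07°
n_0 = (+0.9215, -0.3883)
n_1 = (-0.0309, +0.9995)
n_2 = (-0.9083, +0.4184)
n_3 = (-0.8269, -0.5624)
  (0,1): δ = 65.38°  ·
  (0,2): δ = 1.88°  ✓
  (0,3): δ = 57.07°  ·
  (1,2): δ = 116.50°  ·
  (1,3): δ = 57.55°  ·
  (2,3): δ = 121.05°  ·
antipodal pairs: 1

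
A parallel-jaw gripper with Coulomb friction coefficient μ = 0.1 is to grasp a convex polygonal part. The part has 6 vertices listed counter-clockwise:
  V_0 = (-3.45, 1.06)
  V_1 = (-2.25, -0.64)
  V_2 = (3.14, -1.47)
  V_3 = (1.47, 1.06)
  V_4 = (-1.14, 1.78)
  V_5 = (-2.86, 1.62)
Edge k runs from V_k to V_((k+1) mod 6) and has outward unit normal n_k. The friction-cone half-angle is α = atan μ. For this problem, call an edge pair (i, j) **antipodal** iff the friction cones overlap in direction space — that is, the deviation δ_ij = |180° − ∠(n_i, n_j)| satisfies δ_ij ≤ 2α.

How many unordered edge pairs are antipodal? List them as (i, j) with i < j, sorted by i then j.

α = atan 0.1 = 5.71°;  2α = 11.42°
n_0 = (-0.8170, -0.5767)
n_1 = (-0.1522, -0.9884)
n_2 = (+0.8346, +0.5509)
n_3 = (+0.2659, +0.9640)
n_4 = (-0.0926, +0.9957)
n_5 = (-0.6884, +0.7253)
  (0,1): δ = 133.97°  ·
  (0,2): δ = 1.79°  ✓
  (0,3): δ = 39.36°  ·
  (0,4): δ = 60.10°  ·
  (0,5): δ = 98.29°  ·
  (1,2): δ = 47.82°  ·
  (1,3): δ = 6.67°  ✓
  (1,4): δ = 14.07°  ·
  (1,5): δ = 52.26°  ·
  (2,3): δ = 138.85°  ·
  (2,4): δ = 118.11°  ·
  (2,5): δ = 79.92°  ·
  (3,4): δ = 159.26°  ·
  (3,5): δ = 121.07°  ·
  (4,5): δ = 141.81°  ·
antipodal pairs: 2

count = 2; pairs: (0,2), (1,3)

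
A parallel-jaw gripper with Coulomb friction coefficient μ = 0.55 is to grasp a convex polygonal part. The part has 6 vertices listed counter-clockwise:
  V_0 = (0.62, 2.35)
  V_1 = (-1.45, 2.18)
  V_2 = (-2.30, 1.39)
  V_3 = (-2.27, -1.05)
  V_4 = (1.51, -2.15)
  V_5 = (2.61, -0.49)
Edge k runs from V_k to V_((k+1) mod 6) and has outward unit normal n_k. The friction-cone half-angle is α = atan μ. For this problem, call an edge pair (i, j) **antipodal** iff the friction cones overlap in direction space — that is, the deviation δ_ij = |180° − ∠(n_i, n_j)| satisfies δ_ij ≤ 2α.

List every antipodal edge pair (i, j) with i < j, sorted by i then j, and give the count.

count = 6; pairs: (0,3), (0,4), (1,4), (2,4), (2,5), (3,5)

α = atan 0.55 = 28.81°;  2α = 57.62°
n_0 = (-0.0819, +0.9966)
n_1 = (-0.6808, +0.7325)
n_2 = (-0.9999, -0.0123)
n_3 = (-0.2794, -0.9602)
n_4 = (+0.8336, -0.5524)
n_5 = (+0.8190, +0.5738)
  (0,1): δ = 141.79°  ·
  (0,2): δ = 93.99°  ·
  (0,3): δ = 20.92°  ✓
  (0,4): δ = 51.77°  ✓
  (0,5): δ = 120.32°  ·
  (1,2): δ = 132.20°  ·
  (1,3): δ = 59.13°  ·
  (1,4): δ = 13.56°  ✓
  (1,5): δ = 82.11°  ·
  (2,3): δ = 106.93°  ·
  (2,4): δ = 34.23°  ✓
  (2,5): δ = 34.31°  ✓
  (3,4): δ = 107.31°  ·
  (3,5): δ = 38.76°  ✓
  (4,5): δ = 111.45°  ·
antipodal pairs: 6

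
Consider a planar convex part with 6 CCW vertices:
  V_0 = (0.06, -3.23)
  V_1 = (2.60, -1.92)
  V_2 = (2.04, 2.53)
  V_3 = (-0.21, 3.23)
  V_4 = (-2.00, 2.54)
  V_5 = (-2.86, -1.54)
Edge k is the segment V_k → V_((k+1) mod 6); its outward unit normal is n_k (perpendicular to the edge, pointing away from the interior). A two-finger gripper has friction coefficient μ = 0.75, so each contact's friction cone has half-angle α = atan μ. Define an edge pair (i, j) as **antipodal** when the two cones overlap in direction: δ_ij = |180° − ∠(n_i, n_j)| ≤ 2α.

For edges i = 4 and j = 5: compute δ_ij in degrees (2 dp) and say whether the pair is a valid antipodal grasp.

α = atan 0.75 = 36.87°;  2α = 73.74°
edge 4: e_4 = (-0.86, -4.08);  n_4 = (-0.9785, +0.2063)
edge 5: e_5 = (+2.92, -1.69);  n_5 = (-0.5009, -0.8655)
∠(n_4, n_5) = 71.84°
δ = |180° − 71.84°| = 108.16°
108.16° > 2α = 73.74°  →  invalid

δ = 108.16°, invalid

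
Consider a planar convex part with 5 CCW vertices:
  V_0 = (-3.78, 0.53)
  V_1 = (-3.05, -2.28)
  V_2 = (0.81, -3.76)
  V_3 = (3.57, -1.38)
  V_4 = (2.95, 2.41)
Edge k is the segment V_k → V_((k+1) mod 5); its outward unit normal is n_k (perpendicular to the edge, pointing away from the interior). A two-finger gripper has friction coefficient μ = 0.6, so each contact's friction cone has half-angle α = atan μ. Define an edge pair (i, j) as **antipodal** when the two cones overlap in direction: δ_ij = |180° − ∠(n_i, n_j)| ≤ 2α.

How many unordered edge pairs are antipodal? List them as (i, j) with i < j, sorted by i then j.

α = atan 0.6 = 30.96°;  2α = 61.93°
n_0 = (-0.9679, -0.2514)
n_1 = (-0.3580, -0.9337)
n_2 = (+0.6530, -0.7573)
n_3 = (+0.9869, +0.1614)
n_4 = (-0.2690, +0.9631)
  (0,1): δ = 125.54°  ·
  (0,2): δ = 63.79°  ·
  (0,3): δ = 5.27°  ✓
  (0,4): δ = 91.04°  ·
  (1,2): δ = 118.25°  ·
  (1,3): δ = 59.73°  ✓
  (1,4): δ = 36.59°  ✓
  (2,3): δ = 121.48°  ·
  (2,4): δ = 25.16°  ✓
  (3,4): δ = 83.68°  ·
antipodal pairs: 4

count = 4; pairs: (0,3), (1,3), (1,4), (2,4)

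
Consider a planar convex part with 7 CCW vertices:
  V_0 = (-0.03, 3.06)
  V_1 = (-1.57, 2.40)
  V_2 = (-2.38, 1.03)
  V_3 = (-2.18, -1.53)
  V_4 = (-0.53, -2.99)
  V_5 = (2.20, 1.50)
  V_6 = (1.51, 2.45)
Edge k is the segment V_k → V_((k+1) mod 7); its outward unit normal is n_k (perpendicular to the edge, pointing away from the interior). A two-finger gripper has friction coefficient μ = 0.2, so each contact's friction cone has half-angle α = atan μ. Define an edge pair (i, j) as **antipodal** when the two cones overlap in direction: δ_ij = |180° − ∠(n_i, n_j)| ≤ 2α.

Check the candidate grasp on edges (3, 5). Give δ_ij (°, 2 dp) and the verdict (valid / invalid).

δ = 12.50°, valid

α = atan 0.2 = 11.31°;  2α = 22.62°
edge 3: e_3 = (+1.65, -1.46);  n_3 = (-0.6627, -0.7489)
edge 5: e_5 = (-0.69, +0.95);  n_5 = (+0.8091, +0.5877)
∠(n_3, n_5) = 167.50°
δ = |180° − 167.50°| = 12.50°
12.50° ≤ 2α = 22.62°  →  valid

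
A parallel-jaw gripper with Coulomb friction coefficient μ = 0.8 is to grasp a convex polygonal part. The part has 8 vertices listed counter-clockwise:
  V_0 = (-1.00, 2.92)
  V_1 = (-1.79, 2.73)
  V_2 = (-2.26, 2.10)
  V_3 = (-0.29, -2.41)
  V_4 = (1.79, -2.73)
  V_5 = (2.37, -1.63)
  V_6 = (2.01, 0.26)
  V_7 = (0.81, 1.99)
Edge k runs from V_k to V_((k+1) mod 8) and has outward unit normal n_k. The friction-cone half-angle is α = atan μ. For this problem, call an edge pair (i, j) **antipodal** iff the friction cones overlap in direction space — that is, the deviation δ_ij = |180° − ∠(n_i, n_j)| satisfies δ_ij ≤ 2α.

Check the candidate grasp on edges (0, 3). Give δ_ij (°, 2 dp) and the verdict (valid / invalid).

α = atan 0.8 = 38.66°;  2α = 77.32°
edge 0: e_0 = (-0.79, -0.19);  n_0 = (-0.2338, +0.9723)
edge 3: e_3 = (+2.08, -0.32);  n_3 = (-0.1521, -0.9884)
∠(n_0, n_3) = 157.73°
δ = |180° − 157.73°| = 22.27°
22.27° ≤ 2α = 77.32°  →  valid

δ = 22.27°, valid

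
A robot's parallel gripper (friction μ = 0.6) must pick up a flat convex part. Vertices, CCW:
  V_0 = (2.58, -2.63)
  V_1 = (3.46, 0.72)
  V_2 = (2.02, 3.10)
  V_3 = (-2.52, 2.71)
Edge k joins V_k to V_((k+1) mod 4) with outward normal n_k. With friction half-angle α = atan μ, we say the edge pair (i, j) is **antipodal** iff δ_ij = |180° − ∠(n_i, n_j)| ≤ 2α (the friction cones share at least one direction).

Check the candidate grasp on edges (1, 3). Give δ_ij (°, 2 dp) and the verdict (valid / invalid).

α = atan 0.6 = 30.96°;  2α = 61.93°
edge 1: e_1 = (-1.44, +2.38);  n_1 = (+0.8556, +0.5177)
edge 3: e_3 = (+5.10, -5.34);  n_3 = (-0.7232, -0.6907)
∠(n_1, n_3) = 167.49°
δ = |180° − 167.49°| = 12.51°
12.51° ≤ 2α = 61.93°  →  valid

δ = 12.51°, valid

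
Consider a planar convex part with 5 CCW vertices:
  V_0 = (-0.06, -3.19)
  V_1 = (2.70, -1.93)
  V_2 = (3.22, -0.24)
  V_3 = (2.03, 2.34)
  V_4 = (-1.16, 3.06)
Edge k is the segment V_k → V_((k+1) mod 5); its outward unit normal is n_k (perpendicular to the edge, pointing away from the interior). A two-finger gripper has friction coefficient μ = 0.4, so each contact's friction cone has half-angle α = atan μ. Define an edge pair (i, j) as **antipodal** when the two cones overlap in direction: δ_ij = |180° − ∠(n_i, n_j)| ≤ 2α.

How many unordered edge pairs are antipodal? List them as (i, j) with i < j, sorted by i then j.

α = atan 0.4 = 21.80°;  2α = 43.60°
n_0 = (+0.4153, -0.9097)
n_1 = (+0.9558, -0.2941)
n_2 = (+0.9081, +0.4188)
n_3 = (+0.2202, +0.9755)
n_4 = (-0.9849, -0.1733)
  (0,1): δ = 131.64°  ·
  (0,2): δ = 89.78°  ·
  (0,3): δ = 37.26°  ✓
  (0,4): δ = 75.44°  ·
  (1,2): δ = 138.14°  ·
  (1,3): δ = 85.62°  ·
  (1,4): δ = 27.08°  ✓
  (2,3): δ = 127.48°  ·
  (2,4): δ = 14.78°  ✓
  (3,4): δ = 67.30°  ·
antipodal pairs: 3

count = 3; pairs: (0,3), (1,4), (2,4)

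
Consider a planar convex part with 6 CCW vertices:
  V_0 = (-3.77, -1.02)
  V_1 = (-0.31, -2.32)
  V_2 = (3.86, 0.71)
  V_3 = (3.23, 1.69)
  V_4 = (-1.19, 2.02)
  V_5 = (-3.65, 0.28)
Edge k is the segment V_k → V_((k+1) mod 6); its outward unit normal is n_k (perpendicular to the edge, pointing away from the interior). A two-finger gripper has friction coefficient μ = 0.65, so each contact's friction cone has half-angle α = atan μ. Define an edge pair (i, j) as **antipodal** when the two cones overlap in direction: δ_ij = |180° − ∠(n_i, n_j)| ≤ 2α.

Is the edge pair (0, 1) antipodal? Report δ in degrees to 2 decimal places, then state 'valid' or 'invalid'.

δ = 123.40°, invalid

α = atan 0.65 = 33.02°;  2α = 66.05°
edge 0: e_0 = (+3.46, -1.30);  n_0 = (-0.3517, -0.9361)
edge 1: e_1 = (+4.17, +3.03);  n_1 = (+0.5878, -0.8090)
∠(n_0, n_1) = 56.60°
δ = |180° − 56.60°| = 123.40°
123.40° > 2α = 66.05°  →  invalid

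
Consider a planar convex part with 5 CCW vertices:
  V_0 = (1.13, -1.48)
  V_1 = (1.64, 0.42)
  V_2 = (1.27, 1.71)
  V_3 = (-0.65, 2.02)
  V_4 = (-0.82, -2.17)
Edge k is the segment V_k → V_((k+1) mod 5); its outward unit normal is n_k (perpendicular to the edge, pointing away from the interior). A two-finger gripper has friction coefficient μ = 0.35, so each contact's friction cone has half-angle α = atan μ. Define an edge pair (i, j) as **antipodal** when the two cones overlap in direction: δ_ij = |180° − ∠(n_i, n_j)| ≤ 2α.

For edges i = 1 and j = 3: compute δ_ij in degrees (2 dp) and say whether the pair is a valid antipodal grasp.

α = atan 0.35 = 19.29°;  2α = 38.58°
edge 1: e_1 = (-0.37, +1.29);  n_1 = (+0.9612, +0.2757)
edge 3: e_3 = (-0.17, -4.19);  n_3 = (-0.9992, +0.0405)
∠(n_1, n_3) = 161.67°
δ = |180° − 161.67°| = 18.33°
18.33° ≤ 2α = 38.58°  →  valid

δ = 18.33°, valid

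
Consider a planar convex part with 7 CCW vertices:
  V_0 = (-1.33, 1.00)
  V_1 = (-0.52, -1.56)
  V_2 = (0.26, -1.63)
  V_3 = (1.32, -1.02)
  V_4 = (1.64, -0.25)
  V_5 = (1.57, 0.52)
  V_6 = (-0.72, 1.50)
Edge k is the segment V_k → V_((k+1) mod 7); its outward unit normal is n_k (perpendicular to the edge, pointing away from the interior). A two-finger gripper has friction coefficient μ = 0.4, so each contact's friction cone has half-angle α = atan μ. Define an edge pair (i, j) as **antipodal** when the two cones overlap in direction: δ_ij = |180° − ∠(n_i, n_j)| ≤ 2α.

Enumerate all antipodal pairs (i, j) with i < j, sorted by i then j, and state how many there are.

α = atan 0.4 = 21.80°;  2α = 43.60°
n_0 = (-0.9534, -0.3017)
n_1 = (-0.0894, -0.9960)
n_2 = (+0.4988, -0.8667)
n_3 = (+0.9234, -0.3838)
n_4 = (+0.9959, +0.0905)
n_5 = (+0.3934, +0.9194)
n_6 = (-0.6339, +0.7734)
  (0,1): δ = 112.69°  ·
  (0,2): δ = 77.64°  ·
  (0,3): δ = 40.12°  ✓
  (0,4): δ = 12.36°  ✓
  (0,5): δ = 49.27°  ·
  (0,6): δ = 111.78°  ·
  (1,2): δ = 144.95°  ·
  (1,3): δ = 107.44°  ·
  (1,4): δ = 79.68°  ·
  (1,5): δ = 18.04°  ✓
  (1,6): δ = 44.47°  ·
  (2,3): δ = 142.49°  ·
  (2,4): δ = 114.72°  ·
  (2,5): δ = 53.09°  ·
  (2,6): δ = 9.42°  ✓
  (3,4): δ = 152.24°  ·
  (3,5): δ = 90.60°  ·
  (3,6): δ = 28.09°  ✓
  (4,5): δ = 118.36°  ·
  (4,6): δ = 55.85°  ·
  (5,6): δ = 117.49°  ·
antipodal pairs: 5

count = 5; pairs: (0,3), (0,4), (1,5), (2,6), (3,6)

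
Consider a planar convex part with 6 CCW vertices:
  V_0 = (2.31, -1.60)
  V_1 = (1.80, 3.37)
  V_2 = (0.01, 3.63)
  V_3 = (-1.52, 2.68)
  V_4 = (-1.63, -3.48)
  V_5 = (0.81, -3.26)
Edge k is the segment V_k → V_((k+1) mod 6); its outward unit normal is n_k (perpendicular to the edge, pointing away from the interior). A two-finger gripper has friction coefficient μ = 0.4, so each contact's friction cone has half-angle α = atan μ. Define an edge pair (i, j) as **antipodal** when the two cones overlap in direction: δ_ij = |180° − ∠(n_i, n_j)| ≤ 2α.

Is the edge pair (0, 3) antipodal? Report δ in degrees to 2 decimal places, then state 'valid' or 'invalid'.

δ = 6.88°, valid

α = atan 0.4 = 21.80°;  2α = 43.60°
edge 0: e_0 = (-0.51, +4.97);  n_0 = (+0.9948, +0.1021)
edge 3: e_3 = (-0.11, -6.16);  n_3 = (-0.9998, +0.0179)
∠(n_0, n_3) = 173.12°
δ = |180° − 173.12°| = 6.88°
6.88° ≤ 2α = 43.60°  →  valid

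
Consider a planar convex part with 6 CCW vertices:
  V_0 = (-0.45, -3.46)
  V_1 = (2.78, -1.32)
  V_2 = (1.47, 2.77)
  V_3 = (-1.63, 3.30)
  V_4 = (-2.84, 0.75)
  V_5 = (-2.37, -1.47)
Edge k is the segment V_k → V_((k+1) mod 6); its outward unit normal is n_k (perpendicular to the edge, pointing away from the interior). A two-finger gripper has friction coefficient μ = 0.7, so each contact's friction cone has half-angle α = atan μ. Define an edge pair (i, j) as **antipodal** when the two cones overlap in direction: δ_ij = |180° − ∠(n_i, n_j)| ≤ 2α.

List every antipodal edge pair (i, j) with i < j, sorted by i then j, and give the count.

count = 8; pairs: (0,2), (0,3), (0,4), (1,3), (1,4), (1,5), (2,4), (2,5)

α = atan 0.7 = 34.99°;  2α = 69.98°
n_0 = (+0.5523, -0.8336)
n_1 = (+0.9523, +0.3050)
n_2 = (+0.1685, +0.9857)
n_3 = (-0.9034, +0.4287)
n_4 = (-0.9783, -0.2071)
n_5 = (-0.7197, -0.6943)
  (0,1): δ = 105.77°  ·
  (0,2): δ = 43.23°  ✓
  (0,3): δ = 31.09°  ✓
  (0,4): δ = 68.43°  ✓
  (0,5): δ = 100.45°  ·
  (1,2): δ = 117.46°  ·
  (1,3): δ = 43.14°  ✓
  (1,4): δ = 5.81°  ✓
  (1,5): δ = 26.21°  ✓
  (2,3): δ = 105.68°  ·
  (2,4): δ = 68.34°  ✓
  (2,5): δ = 36.32°  ✓
  (3,4): δ = 142.66°  ·
  (3,5): δ = 110.64°  ·
  (4,5): δ = 147.98°  ·
antipodal pairs: 8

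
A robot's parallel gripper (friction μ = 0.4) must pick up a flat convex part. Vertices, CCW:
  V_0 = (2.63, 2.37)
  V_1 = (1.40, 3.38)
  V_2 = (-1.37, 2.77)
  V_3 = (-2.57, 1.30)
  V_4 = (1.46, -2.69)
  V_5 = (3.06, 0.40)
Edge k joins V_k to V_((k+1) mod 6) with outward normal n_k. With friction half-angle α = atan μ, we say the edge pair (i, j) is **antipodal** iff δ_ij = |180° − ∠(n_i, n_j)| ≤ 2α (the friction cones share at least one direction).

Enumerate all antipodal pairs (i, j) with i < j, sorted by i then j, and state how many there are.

count = 3; pairs: (0,3), (2,4), (3,5)

α = atan 0.4 = 21.80°;  2α = 43.60°
n_0 = (+0.6346, +0.7728)
n_1 = (-0.2151, +0.9766)
n_2 = (-0.7747, +0.6324)
n_3 = (-0.7036, -0.7106)
n_4 = (+0.8880, -0.4598)
n_5 = (+0.9770, +0.2133)
  (0,1): δ = 128.19°  ·
  (0,2): δ = 89.83°  ·
  (0,3): δ = 5.32°  ✓
  (0,4): δ = 102.02°  ·
  (0,5): δ = 141.70°  ·
  (1,2): δ = 141.64°  ·
  (1,3): δ = 57.13°  ·
  (1,4): δ = 50.21°  ·
  (1,5): δ = 89.89°  ·
  (2,3): δ = 95.49°  ·
  (2,4): δ = 11.85°  ✓
  (2,5): δ = 51.54°  ·
  (3,4): δ = 72.66°  ·
  (3,5): δ = 32.97°  ✓
  (4,5): δ = 140.31°  ·
antipodal pairs: 3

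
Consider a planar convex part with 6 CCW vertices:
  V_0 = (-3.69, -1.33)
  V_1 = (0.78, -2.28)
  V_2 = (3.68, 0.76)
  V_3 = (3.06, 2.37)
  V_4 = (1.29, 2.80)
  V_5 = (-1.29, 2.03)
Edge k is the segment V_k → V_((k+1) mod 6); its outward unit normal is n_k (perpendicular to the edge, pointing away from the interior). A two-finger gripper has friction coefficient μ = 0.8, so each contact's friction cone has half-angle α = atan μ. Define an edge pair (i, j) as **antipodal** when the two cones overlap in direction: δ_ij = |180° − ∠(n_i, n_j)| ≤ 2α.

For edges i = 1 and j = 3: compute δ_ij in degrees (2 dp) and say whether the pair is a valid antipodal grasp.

δ = 60.00°, valid

α = atan 0.8 = 38.66°;  2α = 77.32°
edge 1: e_1 = (+2.90, +3.04);  n_1 = (+0.7236, -0.6902)
edge 3: e_3 = (-1.77, +0.43);  n_3 = (+0.2361, +0.9717)
∠(n_1, n_3) = 120.00°
δ = |180° − 120.00°| = 60.00°
60.00° ≤ 2α = 77.32°  →  valid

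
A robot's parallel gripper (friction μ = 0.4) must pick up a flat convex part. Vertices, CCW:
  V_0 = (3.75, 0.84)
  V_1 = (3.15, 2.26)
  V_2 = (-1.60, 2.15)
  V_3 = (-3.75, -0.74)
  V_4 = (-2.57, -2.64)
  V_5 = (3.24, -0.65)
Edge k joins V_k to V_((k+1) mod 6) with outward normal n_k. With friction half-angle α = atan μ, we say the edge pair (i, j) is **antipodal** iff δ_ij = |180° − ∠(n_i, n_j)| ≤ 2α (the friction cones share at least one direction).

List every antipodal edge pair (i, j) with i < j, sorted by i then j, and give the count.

α = atan 0.4 = 21.80°;  2α = 43.60°
n_0 = (+0.9211, +0.3892)
n_1 = (-0.0232, +0.9997)
n_2 = (-0.8023, +0.5969)
n_3 = (-0.8495, -0.5276)
n_4 = (+0.3240, -0.9460)
n_5 = (+0.9461, -0.3238)
  (0,1): δ = 111.58°  ·
  (0,2): δ = 59.55°  ·
  (0,3): δ = 8.94°  ✓
  (0,4): δ = 86.00°  ·
  (0,5): δ = 138.20°  ·
  (1,2): δ = 127.97°  ·
  (1,3): δ = 59.48°  ·
  (1,4): δ = 17.58°  ✓
  (1,5): δ = 69.78°  ·
  (2,3): δ = 111.51°  ·
  (2,4): δ = 34.45°  ✓
  (2,5): δ = 17.75°  ✓
  (3,4): δ = 102.94°  ·
  (3,5): δ = 50.74°  ·
  (4,5): δ = 127.80°  ·
antipodal pairs: 4

count = 4; pairs: (0,3), (1,4), (2,4), (2,5)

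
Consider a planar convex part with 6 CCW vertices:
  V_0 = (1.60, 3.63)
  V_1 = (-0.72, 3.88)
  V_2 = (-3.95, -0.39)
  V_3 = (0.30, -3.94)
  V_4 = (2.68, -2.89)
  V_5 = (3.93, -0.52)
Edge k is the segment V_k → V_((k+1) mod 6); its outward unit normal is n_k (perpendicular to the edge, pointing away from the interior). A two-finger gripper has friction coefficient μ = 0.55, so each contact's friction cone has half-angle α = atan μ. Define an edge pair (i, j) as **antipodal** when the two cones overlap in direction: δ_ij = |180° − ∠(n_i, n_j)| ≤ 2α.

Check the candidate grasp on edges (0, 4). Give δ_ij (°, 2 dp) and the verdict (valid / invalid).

δ = 68.34°, invalid

α = atan 0.55 = 28.81°;  2α = 57.62°
edge 0: e_0 = (-2.32, +0.25);  n_0 = (+0.1071, +0.9942)
edge 4: e_4 = (+1.25, +2.37);  n_4 = (+0.8845, -0.4665)
∠(n_0, n_4) = 111.66°
δ = |180° − 111.66°| = 68.34°
68.34° > 2α = 57.62°  →  invalid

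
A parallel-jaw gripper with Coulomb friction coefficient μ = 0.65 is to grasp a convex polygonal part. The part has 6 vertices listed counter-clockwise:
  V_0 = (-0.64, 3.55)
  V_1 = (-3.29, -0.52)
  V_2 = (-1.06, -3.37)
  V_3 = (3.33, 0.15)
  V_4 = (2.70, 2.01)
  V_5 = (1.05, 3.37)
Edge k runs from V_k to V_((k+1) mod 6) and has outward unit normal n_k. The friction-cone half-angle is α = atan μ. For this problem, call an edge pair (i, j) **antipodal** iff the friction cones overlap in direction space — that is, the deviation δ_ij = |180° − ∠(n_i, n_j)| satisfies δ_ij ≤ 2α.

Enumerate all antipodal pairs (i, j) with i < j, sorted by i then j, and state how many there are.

α = atan 0.65 = 33.02°;  2α = 66.05°
n_0 = (-0.8380, +0.5456)
n_1 = (-0.7876, -0.6162)
n_2 = (+0.6256, -0.7802)
n_3 = (+0.9471, +0.3208)
n_4 = (+0.6360, +0.7717)
n_5 = (+0.1059, +0.9944)
  (0,1): δ = 108.89°  ·
  (0,2): δ = 18.21°  ✓
  (0,3): δ = 51.78°  ✓
  (0,4): δ = 83.57°  ·
  (0,5): δ = 116.99°  ·
  (1,2): δ = 89.32°  ·
  (1,3): δ = 19.33°  ✓
  (1,4): δ = 12.46°  ✓
  (1,5): δ = 45.88°  ✓
  (2,3): δ = 110.01°  ·
  (2,4): δ = 78.22°  ·
  (2,5): δ = 44.80°  ✓
  (3,4): δ = 148.21°  ·
  (3,5): δ = 114.79°  ·
  (4,5): δ = 146.58°  ·
antipodal pairs: 6

count = 6; pairs: (0,2), (0,3), (1,3), (1,4), (1,5), (2,5)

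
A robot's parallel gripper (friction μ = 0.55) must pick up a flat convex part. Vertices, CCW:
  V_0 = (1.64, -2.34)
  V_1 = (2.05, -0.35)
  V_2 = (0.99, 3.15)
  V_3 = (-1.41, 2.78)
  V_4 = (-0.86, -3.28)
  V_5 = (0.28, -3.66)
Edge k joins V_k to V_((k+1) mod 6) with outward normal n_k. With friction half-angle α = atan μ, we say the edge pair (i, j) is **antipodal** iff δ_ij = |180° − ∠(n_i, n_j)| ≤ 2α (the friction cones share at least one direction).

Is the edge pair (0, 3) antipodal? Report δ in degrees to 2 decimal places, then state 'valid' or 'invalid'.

α = atan 0.55 = 28.81°;  2α = 57.62°
edge 0: e_0 = (+0.41, +1.99);  n_0 = (+0.9794, -0.2018)
edge 3: e_3 = (+0.55, -6.06);  n_3 = (-0.9959, -0.0904)
∠(n_0, n_3) = 163.17°
δ = |180° − 163.17°| = 16.83°
16.83° ≤ 2α = 57.62°  →  valid

δ = 16.83°, valid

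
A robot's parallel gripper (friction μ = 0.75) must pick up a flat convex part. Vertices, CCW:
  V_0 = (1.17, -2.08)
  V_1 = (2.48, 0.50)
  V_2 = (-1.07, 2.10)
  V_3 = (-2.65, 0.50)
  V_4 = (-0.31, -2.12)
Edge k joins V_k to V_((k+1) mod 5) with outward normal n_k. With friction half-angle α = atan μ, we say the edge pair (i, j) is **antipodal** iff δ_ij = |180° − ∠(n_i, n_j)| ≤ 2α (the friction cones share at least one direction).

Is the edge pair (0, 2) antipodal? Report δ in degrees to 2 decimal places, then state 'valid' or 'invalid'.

α = atan 0.75 = 36.87°;  2α = 73.74°
edge 0: e_0 = (+1.31, +2.58);  n_0 = (+0.8916, -0.4527)
edge 2: e_2 = (-1.58, -1.60);  n_2 = (-0.7115, +0.7026)
∠(n_0, n_2) = 162.28°
δ = |180° − 162.28°| = 17.72°
17.72° ≤ 2α = 73.74°  →  valid

δ = 17.72°, valid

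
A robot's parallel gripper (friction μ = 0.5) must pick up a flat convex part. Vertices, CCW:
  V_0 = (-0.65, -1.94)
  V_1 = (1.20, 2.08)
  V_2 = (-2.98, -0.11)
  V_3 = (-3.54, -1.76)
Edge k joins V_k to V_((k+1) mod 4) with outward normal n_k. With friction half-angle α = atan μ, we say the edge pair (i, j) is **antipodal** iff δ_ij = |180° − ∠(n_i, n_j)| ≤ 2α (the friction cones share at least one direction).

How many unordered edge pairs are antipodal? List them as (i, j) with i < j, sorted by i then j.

α = atan 0.5 = 26.57°;  2α = 53.13°
n_0 = (+0.9084, -0.4181)
n_1 = (-0.4641, +0.8858)
n_2 = (-0.9469, +0.3214)
n_3 = (-0.0622, -0.9981)
  (0,1): δ = 37.64°  ✓
  (0,2): δ = 5.96°  ✓
  (0,3): δ = 111.15°  ·
  (1,2): δ = 136.40°  ·
  (1,3): δ = 31.22°  ✓
  (2,3): δ = 74.82°  ·
antipodal pairs: 3

count = 3; pairs: (0,1), (0,2), (1,3)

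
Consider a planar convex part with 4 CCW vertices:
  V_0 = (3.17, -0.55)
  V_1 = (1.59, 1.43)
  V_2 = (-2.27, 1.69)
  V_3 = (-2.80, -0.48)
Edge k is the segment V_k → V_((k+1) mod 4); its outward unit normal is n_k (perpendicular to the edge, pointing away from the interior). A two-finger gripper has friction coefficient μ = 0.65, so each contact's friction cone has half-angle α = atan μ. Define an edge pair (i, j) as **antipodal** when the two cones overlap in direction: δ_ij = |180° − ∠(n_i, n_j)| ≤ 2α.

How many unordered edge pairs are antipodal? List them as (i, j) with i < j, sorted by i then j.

count = 3; pairs: (0,2), (0,3), (1,3)

α = atan 0.65 = 33.02°;  2α = 66.05°
n_0 = (+0.7816, +0.6237)
n_1 = (+0.0672, +0.9977)
n_2 = (-0.9714, +0.2373)
n_3 = (-0.0117, -0.9999)
  (0,1): δ = 132.44°  ·
  (0,2): δ = 52.31°  ✓
  (0,3): δ = 50.74°  ✓
  (1,2): δ = 99.87°  ·
  (1,3): δ = 3.18°  ✓
  (2,3): δ = 76.95°  ·
antipodal pairs: 3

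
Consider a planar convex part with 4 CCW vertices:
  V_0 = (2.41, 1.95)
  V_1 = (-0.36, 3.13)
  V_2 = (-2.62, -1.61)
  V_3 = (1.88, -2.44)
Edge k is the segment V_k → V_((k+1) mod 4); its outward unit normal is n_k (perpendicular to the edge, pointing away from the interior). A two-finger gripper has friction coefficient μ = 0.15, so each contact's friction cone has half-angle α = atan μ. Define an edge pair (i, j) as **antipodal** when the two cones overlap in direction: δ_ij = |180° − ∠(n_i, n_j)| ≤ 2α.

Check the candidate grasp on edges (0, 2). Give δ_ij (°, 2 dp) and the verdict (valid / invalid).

α = atan 0.15 = 8.53°;  2α = 17.06°
edge 0: e_0 = (-2.77, +1.18);  n_0 = (+0.3919, +0.9200)
edge 2: e_2 = (+4.50, -0.83);  n_2 = (-0.1814, -0.9834)
∠(n_0, n_2) = 167.38°
δ = |180° − 167.38°| = 12.62°
12.62° ≤ 2α = 17.06°  →  valid

δ = 12.62°, valid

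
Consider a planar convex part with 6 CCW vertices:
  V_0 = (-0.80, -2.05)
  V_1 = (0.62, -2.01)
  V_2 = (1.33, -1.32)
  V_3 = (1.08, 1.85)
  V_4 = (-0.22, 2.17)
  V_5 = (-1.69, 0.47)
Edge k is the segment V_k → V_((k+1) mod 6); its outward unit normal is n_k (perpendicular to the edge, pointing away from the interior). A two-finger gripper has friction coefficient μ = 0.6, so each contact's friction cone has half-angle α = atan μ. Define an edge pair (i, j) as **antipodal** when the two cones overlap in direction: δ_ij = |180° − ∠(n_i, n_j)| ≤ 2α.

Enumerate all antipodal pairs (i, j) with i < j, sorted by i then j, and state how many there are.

count = 7; pairs: (0,3), (0,4), (1,3), (1,4), (2,4), (2,5), (3,5)

α = atan 0.6 = 30.96°;  2α = 61.93°
n_0 = (+0.0282, -0.9996)
n_1 = (+0.6969, -0.7171)
n_2 = (+0.9969, +0.0786)
n_3 = (+0.2390, +0.9710)
n_4 = (-0.7564, +0.6541)
n_5 = (-0.9429, -0.3330)
  (0,1): δ = 137.43°  ·
  (0,2): δ = 87.10°  ·
  (0,3): δ = 15.44°  ✓
  (0,4): δ = 47.54°  ✓
  (0,5): δ = 107.84°  ·
  (1,2): δ = 129.67°  ·
  (1,3): δ = 58.01°  ✓
  (1,4): δ = 4.97°  ✓
  (1,5): δ = 65.27°  ·
  (2,3): δ = 108.34°  ·
  (2,4): δ = 45.36°  ✓
  (2,5): δ = 14.94°  ✓
  (3,4): δ = 117.02°  ·
  (3,5): δ = 56.72°  ✓
  (4,5): δ = 119.70°  ·
antipodal pairs: 7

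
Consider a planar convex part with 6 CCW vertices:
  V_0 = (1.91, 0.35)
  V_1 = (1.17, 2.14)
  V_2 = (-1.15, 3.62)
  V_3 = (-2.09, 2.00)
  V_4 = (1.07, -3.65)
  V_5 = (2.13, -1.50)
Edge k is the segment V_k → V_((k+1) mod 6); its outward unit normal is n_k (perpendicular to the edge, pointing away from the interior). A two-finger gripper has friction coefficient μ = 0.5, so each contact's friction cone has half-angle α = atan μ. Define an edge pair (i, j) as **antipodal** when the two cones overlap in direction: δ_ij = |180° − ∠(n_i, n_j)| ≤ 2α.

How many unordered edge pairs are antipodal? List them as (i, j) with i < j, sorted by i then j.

count = 6; pairs: (0,2), (0,3), (1,3), (2,4), (2,5), (3,5)

α = atan 0.5 = 26.57°;  2α = 53.13°
n_0 = (+0.9241, +0.3820)
n_1 = (+0.5378, +0.8431)
n_2 = (-0.8649, +0.5019)
n_3 = (-0.8728, -0.4881)
n_4 = (+0.8969, -0.4422)
n_5 = (+0.9930, +0.1181)
  (0,1): δ = 145.00°  ·
  (0,2): δ = 52.58°  ✓
  (0,3): δ = 6.76°  ✓
  (0,4): δ = 131.30°  ·
  (0,5): δ = 164.32°  ·
  (1,2): δ = 87.59°  ·
  (1,3): δ = 28.25°  ✓
  (1,4): δ = 96.29°  ·
  (1,5): δ = 129.32°  ·
  (2,3): δ = 120.66°  ·
  (2,4): δ = 3.88°  ✓
  (2,5): δ = 36.91°  ✓
  (3,4): δ = 55.46°  ·
  (3,5): δ = 22.44°  ✓
  (4,5): δ = 146.97°  ·
antipodal pairs: 6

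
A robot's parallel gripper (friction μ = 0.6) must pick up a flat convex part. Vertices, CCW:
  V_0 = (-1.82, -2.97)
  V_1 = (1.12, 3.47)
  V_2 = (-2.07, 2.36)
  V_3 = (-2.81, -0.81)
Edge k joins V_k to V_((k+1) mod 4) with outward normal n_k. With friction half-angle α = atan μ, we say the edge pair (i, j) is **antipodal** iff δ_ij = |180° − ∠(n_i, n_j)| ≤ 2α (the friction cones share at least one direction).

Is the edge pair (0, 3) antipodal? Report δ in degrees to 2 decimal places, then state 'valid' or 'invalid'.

α = atan 0.6 = 30.96°;  2α = 61.93°
edge 0: e_0 = (+2.94, +6.44);  n_0 = (+0.9097, -0.4153)
edge 3: e_3 = (+0.99, -2.16);  n_3 = (-0.9091, -0.4167)
∠(n_0, n_3) = 130.84°
δ = |180° − 130.84°| = 49.16°
49.16° ≤ 2α = 61.93°  →  valid

δ = 49.16°, valid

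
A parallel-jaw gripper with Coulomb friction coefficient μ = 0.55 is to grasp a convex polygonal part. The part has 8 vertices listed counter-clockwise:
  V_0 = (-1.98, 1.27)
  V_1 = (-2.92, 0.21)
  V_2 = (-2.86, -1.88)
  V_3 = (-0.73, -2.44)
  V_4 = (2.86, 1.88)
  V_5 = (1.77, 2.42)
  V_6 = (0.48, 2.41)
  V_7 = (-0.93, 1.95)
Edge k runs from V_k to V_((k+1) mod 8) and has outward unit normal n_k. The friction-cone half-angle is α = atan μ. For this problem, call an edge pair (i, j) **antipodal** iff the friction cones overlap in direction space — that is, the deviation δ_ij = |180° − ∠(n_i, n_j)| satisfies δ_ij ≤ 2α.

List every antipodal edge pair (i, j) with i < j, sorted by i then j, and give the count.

α = atan 0.55 = 28.81°;  2α = 57.62°
n_0 = (-0.7482, +0.6635)
n_1 = (-0.9996, -0.0287)
n_2 = (-0.2543, -0.9671)
n_3 = (+0.7691, -0.6391)
n_4 = (+0.4439, +0.8961)
n_5 = (-0.0078, +1.0000)
n_6 = (-0.3102, +0.9507)
n_7 = (-0.5436, +0.8394)
  (0,1): δ = 136.79°  ·
  (0,2): δ = 63.16°  ·
  (0,3): δ = 1.84°  ✓
  (0,4): δ = 105.21°  ·
  (0,5): δ = 132.01°  ·
  (0,6): δ = 149.63°  ·
  (0,7): δ = 164.49°  ·
  (1,2): δ = 106.37°  ·
  (1,3): δ = 41.37°  ✓
  (1,4): δ = 62.00°  ·
  (1,5): δ = 88.80°  ·
  (1,6): δ = 106.42°  ·
  (1,7): δ = 121.28°  ·
  (2,3): δ = 115.00°  ·
  (2,4): δ = 11.62°  ✓
  (2,5): δ = 15.17°  ✓
  (2,6): δ = 32.80°  ✓
  (2,7): δ = 47.66°  ✓
  (3,4): δ = 76.63°  ·
  (3,5): δ = 49.83°  ✓
  (3,6): δ = 32.20°  ✓
  (3,7): δ = 17.34°  ✓
  (4,5): δ = 153.20°  ·
  (4,6): δ = 135.58°  ·
  (4,7): δ = 120.72°  ·
  (5,6): δ = 162.38°  ·
  (5,7): δ = 147.52°  ·
  (6,7): δ = 165.14°  ·
antipodal pairs: 9

count = 9; pairs: (0,3), (1,3), (2,4), (2,5), (2,6), (2,7), (3,5), (3,6), (3,7)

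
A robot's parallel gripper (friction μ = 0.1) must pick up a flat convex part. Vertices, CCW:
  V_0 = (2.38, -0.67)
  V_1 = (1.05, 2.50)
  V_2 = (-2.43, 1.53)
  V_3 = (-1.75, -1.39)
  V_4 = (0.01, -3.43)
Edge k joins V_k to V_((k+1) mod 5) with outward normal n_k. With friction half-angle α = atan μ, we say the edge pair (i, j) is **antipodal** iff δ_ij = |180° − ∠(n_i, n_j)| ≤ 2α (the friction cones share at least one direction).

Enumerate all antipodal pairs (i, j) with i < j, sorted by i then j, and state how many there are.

count = 1; pairs: (0,2)

α = atan 0.1 = 5.71°;  2α = 11.42°
n_0 = (+0.9221, +0.3869)
n_1 = (-0.2685, +0.9633)
n_2 = (-0.9739, -0.2268)
n_3 = (-0.7572, -0.6532)
n_4 = (+0.7587, -0.6515)
  (0,1): δ = 97.19°  ·
  (0,2): δ = 9.65°  ✓
  (0,3): δ = 18.02°  ·
  (0,4): δ = 116.59°  ·
  (1,2): δ = 92.47°  ·
  (1,3): δ = 64.79°  ·
  (1,4): δ = 33.77°  ·
  (2,3): δ = 152.32°  ·
  (2,4): δ = 53.76°  ·
  (3,4): δ = 81.44°  ·
antipodal pairs: 1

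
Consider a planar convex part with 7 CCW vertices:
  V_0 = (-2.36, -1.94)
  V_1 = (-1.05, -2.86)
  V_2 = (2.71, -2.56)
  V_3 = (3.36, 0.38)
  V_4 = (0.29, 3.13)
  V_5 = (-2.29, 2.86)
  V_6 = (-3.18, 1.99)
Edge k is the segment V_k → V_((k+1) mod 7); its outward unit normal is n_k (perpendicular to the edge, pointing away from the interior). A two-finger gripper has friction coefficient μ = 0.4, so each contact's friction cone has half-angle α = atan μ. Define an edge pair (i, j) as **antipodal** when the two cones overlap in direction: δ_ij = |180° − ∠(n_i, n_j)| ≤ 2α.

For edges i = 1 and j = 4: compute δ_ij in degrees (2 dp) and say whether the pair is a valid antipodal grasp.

δ = 1.41°, valid

α = atan 0.4 = 21.80°;  2α = 43.60°
edge 1: e_1 = (+3.76, +0.30);  n_1 = (+0.0795, -0.9968)
edge 4: e_4 = (-2.58, -0.27);  n_4 = (-0.1041, +0.9946)
∠(n_1, n_4) = 178.59°
δ = |180° − 178.59°| = 1.41°
1.41° ≤ 2α = 43.60°  →  valid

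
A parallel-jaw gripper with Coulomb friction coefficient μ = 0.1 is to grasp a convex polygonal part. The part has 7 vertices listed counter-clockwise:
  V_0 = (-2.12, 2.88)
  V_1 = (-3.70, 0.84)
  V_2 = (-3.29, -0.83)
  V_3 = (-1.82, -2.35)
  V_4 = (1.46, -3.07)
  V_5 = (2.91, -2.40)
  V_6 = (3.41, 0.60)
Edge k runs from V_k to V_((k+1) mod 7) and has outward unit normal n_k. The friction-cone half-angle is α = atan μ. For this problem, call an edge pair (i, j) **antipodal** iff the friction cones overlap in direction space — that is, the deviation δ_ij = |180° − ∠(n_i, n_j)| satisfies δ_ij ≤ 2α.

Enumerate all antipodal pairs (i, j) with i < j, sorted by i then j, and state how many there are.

count = 1; pairs: (3,6)

α = atan 0.1 = 5.71°;  2α = 11.42°
n_0 = (-0.7906, +0.6123)
n_1 = (-0.9712, -0.2384)
n_2 = (-0.7188, -0.6952)
n_3 = (-0.2144, -0.9767)
n_4 = (+0.4195, -0.9078)
n_5 = (+0.9864, -0.1644)
n_6 = (+0.3812, +0.9245)
  (0,1): δ = 128.45°  ·
  (0,2): δ = 98.20°  ·
  (0,3): δ = 64.62°  ·
  (0,4): δ = 27.44°  ·
  (0,5): δ = 28.30°  ·
  (0,6): δ = 105.35°  ·
  (1,2): δ = 149.75°  ·
  (1,3): δ = 116.17°  ·
  (1,4): δ = 78.99°  ·
  (1,5): δ = 23.26°  ·
  (1,6): δ = 53.80°  ·
  (2,3): δ = 146.42°  ·
  (2,4): δ = 109.24°  ·
  (2,5): δ = 53.50°  ·
  (2,6): δ = 23.55°  ·
  (3,4): δ = 142.82°  ·
  (3,5): δ = 87.08°  ·
  (3,6): δ = 10.03°  ✓
  (4,5): δ = 124.26°  ·
  (4,6): δ = 47.21°  ·
  (5,6): δ = 102.94°  ·
antipodal pairs: 1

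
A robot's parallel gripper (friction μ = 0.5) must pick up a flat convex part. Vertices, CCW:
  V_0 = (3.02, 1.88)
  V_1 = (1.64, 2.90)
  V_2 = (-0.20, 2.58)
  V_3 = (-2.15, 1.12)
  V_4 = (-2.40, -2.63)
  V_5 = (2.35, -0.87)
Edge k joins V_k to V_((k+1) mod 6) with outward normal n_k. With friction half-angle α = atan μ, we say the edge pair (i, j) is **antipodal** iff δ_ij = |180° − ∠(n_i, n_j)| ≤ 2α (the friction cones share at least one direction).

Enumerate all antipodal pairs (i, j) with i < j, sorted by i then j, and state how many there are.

count = 4; pairs: (1,4), (2,4), (2,5), (3,5)

α = atan 0.5 = 26.57°;  2α = 53.13°
n_0 = (+0.5944, +0.8042)
n_1 = (-0.1713, +0.9852)
n_2 = (-0.5993, +0.8005)
n_3 = (-0.9978, +0.0665)
n_4 = (+0.3474, -0.9377)
n_5 = (+0.9716, -0.2367)
  (0,1): δ = 133.66°  ·
  (0,2): δ = 106.71°  ·
  (0,3): δ = 57.34°  ·
  (0,4): δ = 56.80°  ·
  (0,5): δ = 112.78°  ·
  (1,2): δ = 153.04°  ·
  (1,3): δ = 103.68°  ·
  (1,4): δ = 10.47°  ✓
  (1,5): δ = 66.44°  ·
  (2,3): δ = 130.64°  ·
  (2,4): δ = 16.49°  ✓
  (2,5): δ = 39.48°  ✓
  (3,4): δ = 65.85°  ·
  (3,5): δ = 9.88°  ✓
  (4,5): δ = 124.02°  ·
antipodal pairs: 4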